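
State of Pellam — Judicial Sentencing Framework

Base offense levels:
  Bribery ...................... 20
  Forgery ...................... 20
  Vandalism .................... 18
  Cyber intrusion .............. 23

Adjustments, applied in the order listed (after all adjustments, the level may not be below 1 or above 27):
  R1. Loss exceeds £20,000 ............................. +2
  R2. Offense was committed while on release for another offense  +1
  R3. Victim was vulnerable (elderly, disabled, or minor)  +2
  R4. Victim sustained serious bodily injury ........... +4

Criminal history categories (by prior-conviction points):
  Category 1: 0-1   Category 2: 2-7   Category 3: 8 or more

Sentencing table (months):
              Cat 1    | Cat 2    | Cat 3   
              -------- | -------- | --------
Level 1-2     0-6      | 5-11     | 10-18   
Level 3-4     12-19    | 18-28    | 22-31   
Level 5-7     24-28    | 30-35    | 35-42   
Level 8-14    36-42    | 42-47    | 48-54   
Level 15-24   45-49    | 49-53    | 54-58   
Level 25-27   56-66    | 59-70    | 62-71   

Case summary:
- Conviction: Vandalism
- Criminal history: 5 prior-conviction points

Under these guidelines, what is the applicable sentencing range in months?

Base offense level for vandalism: 18.
Final offense level: 18.
Criminal history: 5 prior points → Category 2 (2-7).
Level 18 falls in the 15-24 band.
Grid: Level 15-24 × Category 2 = 49-53 months.

49-53 months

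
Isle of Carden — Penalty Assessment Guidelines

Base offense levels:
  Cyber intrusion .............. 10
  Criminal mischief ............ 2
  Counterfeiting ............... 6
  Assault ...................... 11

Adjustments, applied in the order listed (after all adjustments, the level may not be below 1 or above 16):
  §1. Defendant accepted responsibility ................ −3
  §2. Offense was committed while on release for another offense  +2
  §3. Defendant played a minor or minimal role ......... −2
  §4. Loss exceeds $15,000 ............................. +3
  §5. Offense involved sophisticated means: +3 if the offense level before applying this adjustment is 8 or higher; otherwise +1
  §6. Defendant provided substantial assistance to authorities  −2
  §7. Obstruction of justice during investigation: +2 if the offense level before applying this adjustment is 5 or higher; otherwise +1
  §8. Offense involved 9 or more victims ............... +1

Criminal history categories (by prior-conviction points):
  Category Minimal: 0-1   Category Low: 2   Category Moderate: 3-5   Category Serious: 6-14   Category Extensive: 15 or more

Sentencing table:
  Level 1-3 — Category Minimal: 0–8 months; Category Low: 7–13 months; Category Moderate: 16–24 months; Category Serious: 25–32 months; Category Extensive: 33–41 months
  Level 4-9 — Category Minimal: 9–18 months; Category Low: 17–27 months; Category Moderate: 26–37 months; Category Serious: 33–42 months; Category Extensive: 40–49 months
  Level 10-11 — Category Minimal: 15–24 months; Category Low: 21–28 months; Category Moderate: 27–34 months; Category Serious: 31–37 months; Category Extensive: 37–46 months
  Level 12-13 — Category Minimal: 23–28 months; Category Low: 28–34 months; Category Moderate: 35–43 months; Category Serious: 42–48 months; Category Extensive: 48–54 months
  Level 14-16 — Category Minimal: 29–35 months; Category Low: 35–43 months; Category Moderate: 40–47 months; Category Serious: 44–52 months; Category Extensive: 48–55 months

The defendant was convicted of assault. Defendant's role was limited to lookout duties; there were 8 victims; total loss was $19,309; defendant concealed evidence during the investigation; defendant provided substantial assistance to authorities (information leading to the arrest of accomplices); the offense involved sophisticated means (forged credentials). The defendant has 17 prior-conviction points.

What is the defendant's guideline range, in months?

48-55 months

Base offense level for assault: 11.
§3 applies: 11 − 2 = 9.
§4 applies: 9 + 3 = 12.
§5 applies (level before this adjustment is 12 ≥ 8, so +3): 12 + 3 = 15.
§6 applies: 15 − 2 = 13.
§7 applies (level before this adjustment is 13 ≥ 5, so +2): 13 + 2 = 15.
§8 does not apply.
Final offense level: 15.
Criminal history: 17 prior points → Category Extensive (15+).
Level 15 falls in the 14-16 band.
Grid: Level 14-16 × Category Extensive = 48-55 months.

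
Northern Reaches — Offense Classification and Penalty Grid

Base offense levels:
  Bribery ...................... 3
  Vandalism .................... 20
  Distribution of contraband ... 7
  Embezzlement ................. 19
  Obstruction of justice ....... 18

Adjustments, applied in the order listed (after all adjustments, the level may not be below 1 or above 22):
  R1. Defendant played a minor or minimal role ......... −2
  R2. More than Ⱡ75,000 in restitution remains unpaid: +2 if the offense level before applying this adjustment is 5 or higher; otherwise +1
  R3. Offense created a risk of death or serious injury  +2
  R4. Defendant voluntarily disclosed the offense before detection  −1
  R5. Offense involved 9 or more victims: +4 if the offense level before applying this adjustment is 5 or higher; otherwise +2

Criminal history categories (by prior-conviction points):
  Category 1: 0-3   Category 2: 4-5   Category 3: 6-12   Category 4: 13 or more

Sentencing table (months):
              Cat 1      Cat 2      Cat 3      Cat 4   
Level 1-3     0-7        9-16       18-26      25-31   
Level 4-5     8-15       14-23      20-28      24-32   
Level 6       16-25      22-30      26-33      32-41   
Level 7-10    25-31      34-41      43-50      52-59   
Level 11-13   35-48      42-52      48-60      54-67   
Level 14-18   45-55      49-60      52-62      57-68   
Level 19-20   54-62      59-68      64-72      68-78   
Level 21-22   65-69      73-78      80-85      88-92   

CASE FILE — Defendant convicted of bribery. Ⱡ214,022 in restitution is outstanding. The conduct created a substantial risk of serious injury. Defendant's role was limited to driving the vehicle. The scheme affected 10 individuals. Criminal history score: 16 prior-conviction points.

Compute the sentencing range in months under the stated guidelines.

32-41 months

Base offense level for bribery: 3.
R1 applies: 3 − 2 = 1.
R2 applies (level before this adjustment is 1 < 5, so +1): 1 + 1 = 2.
R3 applies: 2 + 2 = 4.
R4 does not apply.
R5 applies (level before this adjustment is 4 < 5, so +2): 4 + 2 = 6.
Final offense level: 6.
Criminal history: 16 prior points → Category 4 (13+).
Level 6 falls in the 6 band.
Grid: Level 6 × Category 4 = 32-41 months.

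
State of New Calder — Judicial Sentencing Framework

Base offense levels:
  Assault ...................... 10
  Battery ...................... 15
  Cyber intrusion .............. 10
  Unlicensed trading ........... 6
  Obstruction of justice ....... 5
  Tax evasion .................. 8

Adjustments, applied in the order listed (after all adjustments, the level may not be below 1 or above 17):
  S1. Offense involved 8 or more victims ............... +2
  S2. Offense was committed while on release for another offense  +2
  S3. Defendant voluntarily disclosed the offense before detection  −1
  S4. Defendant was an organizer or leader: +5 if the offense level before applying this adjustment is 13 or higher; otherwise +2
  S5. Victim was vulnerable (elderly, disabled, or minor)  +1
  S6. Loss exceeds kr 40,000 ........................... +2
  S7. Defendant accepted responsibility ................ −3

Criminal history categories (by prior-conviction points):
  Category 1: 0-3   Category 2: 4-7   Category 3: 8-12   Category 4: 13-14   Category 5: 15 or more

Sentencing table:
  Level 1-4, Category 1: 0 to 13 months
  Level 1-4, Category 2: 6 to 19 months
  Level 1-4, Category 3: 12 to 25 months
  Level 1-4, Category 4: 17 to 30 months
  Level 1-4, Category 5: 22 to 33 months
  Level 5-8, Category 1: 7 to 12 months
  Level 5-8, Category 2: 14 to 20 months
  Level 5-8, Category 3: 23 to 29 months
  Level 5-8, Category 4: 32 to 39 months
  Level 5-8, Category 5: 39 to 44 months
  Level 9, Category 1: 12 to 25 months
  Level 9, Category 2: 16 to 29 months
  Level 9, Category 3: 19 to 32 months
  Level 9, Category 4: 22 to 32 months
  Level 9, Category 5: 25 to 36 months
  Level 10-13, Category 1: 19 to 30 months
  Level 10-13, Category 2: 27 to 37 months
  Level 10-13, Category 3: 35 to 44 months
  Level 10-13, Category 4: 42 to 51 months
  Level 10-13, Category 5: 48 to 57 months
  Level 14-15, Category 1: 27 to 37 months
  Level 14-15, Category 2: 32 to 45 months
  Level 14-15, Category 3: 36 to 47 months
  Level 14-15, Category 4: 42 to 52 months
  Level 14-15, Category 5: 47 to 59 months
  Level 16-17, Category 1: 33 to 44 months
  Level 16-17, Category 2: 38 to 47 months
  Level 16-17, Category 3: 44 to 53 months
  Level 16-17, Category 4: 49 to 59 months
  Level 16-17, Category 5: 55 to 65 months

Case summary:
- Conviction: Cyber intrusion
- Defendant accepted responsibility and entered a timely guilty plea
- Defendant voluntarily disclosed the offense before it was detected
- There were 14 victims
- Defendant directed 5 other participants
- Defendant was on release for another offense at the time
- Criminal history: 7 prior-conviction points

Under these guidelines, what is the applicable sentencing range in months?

Base offense level for cyber intrusion: 10.
S1 applies: 10 + 2 = 12.
S2 applies: 12 + 2 = 14.
S3 applies: 14 − 1 = 13.
S4 applies (level before this adjustment is 13 ≥ 13, so +5): 13 + 5 = 18.
S7 applies: 18 − 3 = 15.
Final offense level: 15.
Criminal history: 7 prior points → Category 2 (4-7).
Level 15 falls in the 14-15 band.
Grid: Level 14-15 × Category 2 = 32-45 months.

32-45 months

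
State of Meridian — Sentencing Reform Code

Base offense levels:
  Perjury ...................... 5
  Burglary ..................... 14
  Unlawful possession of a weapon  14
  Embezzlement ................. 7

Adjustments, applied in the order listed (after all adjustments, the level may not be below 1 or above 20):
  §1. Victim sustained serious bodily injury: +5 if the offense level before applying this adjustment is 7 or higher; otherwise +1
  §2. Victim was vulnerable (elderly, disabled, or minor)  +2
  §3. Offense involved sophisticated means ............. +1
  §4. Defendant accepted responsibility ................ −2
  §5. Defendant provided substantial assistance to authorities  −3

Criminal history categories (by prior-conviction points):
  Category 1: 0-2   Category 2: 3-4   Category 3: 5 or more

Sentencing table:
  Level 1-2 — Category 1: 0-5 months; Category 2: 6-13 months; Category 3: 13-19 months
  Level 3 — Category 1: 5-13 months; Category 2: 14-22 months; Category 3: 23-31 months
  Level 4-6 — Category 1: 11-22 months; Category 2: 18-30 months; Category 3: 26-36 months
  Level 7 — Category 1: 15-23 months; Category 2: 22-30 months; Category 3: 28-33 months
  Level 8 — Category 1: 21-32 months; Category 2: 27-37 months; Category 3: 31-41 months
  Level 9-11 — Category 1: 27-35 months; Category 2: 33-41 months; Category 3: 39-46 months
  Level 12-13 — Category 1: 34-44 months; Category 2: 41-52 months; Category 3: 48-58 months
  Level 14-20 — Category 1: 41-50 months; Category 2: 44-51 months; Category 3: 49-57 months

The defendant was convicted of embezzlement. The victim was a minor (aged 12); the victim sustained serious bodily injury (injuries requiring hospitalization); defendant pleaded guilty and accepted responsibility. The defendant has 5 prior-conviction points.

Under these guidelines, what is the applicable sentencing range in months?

48-58 months

Base offense level for embezzlement: 7.
§1 applies (level before this adjustment is 7 ≥ 7, so +5): 7 + 5 = 12.
§2 applies: 12 + 2 = 14.
§4 applies: 14 − 2 = 12.
Final offense level: 12.
Criminal history: 5 prior points → Category 3 (5+).
Level 12 falls in the 12-13 band.
Grid: Level 12-13 × Category 3 = 48-58 months.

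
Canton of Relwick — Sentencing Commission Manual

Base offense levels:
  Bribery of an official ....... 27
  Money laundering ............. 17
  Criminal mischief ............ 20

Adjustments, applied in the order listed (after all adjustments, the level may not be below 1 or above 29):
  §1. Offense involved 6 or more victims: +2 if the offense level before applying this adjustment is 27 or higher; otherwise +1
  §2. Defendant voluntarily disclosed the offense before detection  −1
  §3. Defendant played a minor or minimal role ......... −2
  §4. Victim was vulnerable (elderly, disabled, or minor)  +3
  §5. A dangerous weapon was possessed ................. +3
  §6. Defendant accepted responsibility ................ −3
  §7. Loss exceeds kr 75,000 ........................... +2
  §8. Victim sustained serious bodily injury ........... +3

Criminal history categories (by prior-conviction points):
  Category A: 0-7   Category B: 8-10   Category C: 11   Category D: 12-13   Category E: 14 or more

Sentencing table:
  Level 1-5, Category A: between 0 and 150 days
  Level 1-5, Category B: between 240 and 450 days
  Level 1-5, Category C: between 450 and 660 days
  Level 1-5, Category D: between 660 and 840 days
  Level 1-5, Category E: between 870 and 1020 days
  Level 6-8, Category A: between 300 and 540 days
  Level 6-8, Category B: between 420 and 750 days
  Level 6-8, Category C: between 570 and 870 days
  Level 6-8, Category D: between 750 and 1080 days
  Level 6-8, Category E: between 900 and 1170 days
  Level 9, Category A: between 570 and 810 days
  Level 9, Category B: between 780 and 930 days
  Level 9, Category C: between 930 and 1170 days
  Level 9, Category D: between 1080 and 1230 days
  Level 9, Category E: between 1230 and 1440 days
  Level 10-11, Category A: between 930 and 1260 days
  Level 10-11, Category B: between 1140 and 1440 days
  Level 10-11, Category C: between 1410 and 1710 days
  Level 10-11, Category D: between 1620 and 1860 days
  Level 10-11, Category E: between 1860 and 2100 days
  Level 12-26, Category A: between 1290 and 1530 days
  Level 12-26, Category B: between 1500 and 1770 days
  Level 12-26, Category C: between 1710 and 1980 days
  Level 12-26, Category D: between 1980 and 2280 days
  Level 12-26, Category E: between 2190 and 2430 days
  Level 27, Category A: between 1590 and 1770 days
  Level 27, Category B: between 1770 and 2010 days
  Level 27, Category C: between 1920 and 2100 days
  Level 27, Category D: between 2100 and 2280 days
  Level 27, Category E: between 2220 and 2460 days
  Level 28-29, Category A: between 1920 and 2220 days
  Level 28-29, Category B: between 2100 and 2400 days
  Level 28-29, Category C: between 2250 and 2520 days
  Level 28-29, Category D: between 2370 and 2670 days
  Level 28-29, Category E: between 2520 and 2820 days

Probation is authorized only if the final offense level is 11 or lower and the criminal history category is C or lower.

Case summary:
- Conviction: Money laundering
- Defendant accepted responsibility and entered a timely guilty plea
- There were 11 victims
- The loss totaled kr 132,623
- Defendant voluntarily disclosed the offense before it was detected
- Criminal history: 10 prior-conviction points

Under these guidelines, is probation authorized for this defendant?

No

Base offense level for money laundering: 17.
§1 applies (level before this adjustment is 17 < 27, so +1): 17 + 1 = 18.
§2 applies: 18 − 1 = 17.
§4 does not apply.
§6 applies: 17 − 3 = 14.
§7 applies: 14 + 2 = 16.
§8 does not apply.
Final offense level: 16.
Criminal history: 10 prior points → Category B (8-10).
Level 16 falls in the 12-26 band.
Grid: Level 12-26 × Category B = 1500-1770 days.
Probation check: level 16 > 11 and category B ≤ C → not eligible.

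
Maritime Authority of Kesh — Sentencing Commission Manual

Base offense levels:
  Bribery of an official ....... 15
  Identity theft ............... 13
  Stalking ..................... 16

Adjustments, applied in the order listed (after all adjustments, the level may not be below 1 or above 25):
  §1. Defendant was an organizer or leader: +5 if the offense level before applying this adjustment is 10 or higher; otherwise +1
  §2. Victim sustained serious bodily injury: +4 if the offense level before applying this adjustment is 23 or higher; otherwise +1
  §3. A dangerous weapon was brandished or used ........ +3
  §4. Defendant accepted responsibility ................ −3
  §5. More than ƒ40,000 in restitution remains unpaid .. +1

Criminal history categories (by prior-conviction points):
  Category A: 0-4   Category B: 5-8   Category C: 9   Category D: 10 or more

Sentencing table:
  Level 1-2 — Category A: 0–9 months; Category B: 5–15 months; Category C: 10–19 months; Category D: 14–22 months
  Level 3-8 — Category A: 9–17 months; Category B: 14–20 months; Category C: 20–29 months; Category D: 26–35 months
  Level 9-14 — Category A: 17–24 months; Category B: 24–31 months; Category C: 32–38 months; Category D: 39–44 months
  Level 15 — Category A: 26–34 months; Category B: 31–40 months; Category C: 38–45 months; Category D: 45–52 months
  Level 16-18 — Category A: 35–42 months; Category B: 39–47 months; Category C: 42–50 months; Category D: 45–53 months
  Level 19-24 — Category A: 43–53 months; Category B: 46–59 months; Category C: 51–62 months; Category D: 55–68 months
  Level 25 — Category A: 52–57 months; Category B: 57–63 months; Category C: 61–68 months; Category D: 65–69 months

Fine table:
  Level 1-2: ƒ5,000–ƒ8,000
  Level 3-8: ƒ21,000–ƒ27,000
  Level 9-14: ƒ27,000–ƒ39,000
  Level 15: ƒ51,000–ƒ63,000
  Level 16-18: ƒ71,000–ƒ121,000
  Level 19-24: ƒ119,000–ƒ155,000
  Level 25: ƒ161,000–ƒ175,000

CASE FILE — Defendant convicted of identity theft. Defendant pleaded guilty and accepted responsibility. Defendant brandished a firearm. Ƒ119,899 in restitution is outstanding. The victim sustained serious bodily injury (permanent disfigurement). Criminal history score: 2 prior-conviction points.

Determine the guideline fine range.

Base offense level for identity theft: 13.
§1 does not apply.
§2 applies (level before this adjustment is 13 < 23, so +1): 13 + 1 = 14.
§3 applies: 14 + 3 = 17.
§4 applies: 17 − 3 = 14.
§5 applies: 14 + 1 = 15.
Final offense level: 15.
Level 15 falls in the 15 band.
Fine table: Level 15 → ƒ51,000–ƒ63,000.

ƒ51,000–ƒ63,000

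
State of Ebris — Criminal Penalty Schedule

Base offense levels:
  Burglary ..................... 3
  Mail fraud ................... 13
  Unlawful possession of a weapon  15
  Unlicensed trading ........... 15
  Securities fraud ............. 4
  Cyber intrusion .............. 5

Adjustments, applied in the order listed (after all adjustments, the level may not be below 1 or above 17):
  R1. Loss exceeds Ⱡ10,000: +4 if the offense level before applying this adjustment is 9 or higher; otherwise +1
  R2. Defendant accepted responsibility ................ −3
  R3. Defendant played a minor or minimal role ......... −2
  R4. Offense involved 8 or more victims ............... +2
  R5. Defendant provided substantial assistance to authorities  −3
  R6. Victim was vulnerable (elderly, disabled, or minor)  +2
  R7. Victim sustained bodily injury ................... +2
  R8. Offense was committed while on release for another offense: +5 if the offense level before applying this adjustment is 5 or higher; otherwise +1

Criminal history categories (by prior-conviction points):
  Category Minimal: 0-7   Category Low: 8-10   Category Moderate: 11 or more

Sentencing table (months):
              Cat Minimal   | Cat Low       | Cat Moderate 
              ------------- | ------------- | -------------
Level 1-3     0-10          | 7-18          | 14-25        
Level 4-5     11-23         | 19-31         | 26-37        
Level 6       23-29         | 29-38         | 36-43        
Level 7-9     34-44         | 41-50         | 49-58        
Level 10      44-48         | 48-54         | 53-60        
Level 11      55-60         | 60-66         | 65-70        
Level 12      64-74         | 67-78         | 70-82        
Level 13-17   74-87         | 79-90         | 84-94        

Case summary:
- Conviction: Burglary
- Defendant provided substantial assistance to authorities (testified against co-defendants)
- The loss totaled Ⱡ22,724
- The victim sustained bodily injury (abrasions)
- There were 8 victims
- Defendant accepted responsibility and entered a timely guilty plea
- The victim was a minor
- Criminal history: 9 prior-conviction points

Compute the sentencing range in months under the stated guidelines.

19-31 months

Base offense level for burglary: 3.
R1 applies (level before this adjustment is 3 < 9, so +1): 3 + 1 = 4.
R2 applies: 4 − 3 = 1.
R3 does not apply.
R4 applies: 1 + 2 = 3.
R5 applies: 3 − 3 = 0.
R6 applies: 0 + 2 = 2.
R7 applies: 2 + 2 = 4.
Final offense level: 4.
Criminal history: 9 prior points → Category Low (8-10).
Level 4 falls in the 4-5 band.
Grid: Level 4-5 × Category Low = 19-31 months.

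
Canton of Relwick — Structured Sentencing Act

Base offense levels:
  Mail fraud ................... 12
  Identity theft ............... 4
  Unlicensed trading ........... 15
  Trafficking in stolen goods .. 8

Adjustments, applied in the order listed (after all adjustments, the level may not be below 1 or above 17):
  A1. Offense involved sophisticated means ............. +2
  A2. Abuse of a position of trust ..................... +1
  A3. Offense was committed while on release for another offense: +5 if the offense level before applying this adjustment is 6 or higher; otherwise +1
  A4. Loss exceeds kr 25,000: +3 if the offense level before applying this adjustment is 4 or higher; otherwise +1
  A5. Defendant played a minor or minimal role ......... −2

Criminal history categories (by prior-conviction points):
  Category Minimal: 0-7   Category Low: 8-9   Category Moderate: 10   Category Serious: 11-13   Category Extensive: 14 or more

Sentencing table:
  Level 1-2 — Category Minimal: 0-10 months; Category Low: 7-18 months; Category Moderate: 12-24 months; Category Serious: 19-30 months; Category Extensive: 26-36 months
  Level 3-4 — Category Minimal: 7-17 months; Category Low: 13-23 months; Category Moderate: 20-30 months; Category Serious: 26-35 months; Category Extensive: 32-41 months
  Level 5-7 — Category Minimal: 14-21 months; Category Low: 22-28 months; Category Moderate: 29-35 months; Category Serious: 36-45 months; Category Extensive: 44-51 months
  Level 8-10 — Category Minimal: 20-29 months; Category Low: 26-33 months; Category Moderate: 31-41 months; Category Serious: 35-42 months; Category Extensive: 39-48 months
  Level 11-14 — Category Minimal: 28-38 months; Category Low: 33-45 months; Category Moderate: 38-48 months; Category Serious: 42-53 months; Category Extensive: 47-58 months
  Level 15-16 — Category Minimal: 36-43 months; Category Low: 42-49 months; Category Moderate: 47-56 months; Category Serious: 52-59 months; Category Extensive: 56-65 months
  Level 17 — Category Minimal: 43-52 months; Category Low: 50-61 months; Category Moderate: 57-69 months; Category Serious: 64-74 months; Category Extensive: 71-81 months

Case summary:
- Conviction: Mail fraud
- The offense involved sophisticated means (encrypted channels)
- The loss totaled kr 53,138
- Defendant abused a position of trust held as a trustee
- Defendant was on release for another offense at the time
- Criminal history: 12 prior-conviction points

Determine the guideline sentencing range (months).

Base offense level for mail fraud: 12.
A1 applies: 12 + 2 = 14.
A2 applies: 14 + 1 = 15.
A3 applies (level before this adjustment is 15 ≥ 6, so +5): 15 + 5 = 20.
A4 applies (level before this adjustment is 20 ≥ 4, so +3): 20 + 3 = 23.
A5 does not apply.
Level 23 exceeds the maximum of 17; capped at 17.
Final offense level: 17.
Criminal history: 12 prior points → Category Serious (11-13).
Level 17 falls in the 17 band.
Grid: Level 17 × Category Serious = 64-74 months.

64-74 months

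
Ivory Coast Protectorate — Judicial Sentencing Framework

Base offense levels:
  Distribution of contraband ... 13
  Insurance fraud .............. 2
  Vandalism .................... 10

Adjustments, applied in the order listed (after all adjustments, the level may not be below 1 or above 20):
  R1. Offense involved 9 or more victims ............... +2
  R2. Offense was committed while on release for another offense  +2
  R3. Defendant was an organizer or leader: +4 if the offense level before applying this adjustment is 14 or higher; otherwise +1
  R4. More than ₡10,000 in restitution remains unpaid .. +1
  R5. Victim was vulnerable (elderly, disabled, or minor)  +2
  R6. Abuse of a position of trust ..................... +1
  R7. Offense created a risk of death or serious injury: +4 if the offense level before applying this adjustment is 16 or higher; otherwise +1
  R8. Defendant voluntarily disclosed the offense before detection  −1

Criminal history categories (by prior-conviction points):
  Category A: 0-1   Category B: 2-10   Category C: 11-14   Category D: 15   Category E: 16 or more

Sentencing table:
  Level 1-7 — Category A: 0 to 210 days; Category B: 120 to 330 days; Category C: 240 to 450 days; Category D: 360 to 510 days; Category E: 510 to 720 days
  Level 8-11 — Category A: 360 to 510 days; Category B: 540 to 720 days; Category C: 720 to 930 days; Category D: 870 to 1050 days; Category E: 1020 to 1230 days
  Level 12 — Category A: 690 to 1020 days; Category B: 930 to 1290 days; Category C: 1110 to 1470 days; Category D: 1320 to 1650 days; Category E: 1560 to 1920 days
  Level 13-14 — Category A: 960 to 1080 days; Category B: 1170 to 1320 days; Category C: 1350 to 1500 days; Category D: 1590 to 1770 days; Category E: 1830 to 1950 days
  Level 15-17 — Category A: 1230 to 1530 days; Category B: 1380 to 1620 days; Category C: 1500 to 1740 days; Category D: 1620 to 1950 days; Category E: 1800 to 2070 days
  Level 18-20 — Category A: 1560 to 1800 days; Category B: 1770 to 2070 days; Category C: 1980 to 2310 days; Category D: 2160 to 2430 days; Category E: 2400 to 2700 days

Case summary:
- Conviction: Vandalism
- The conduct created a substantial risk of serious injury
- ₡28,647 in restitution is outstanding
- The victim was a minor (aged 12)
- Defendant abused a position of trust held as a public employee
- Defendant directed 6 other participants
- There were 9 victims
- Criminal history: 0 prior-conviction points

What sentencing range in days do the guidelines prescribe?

Base offense level for vandalism: 10.
R1 applies: 10 + 2 = 12.
R3 applies (level before this adjustment is 12 < 14, so +1): 12 + 1 = 13.
R4 applies: 13 + 1 = 14.
R5 applies: 14 + 2 = 16.
R6 applies: 16 + 1 = 17.
R7 applies (level before this adjustment is 17 ≥ 16, so +4): 17 + 4 = 21.
Level 21 exceeds the maximum of 20; capped at 20.
Final offense level: 20.
Criminal history: 0 prior points → Category A (0-1).
Level 20 falls in the 18-20 band.
Grid: Level 18-20 × Category A = 1560-1800 days.

1560-1800 days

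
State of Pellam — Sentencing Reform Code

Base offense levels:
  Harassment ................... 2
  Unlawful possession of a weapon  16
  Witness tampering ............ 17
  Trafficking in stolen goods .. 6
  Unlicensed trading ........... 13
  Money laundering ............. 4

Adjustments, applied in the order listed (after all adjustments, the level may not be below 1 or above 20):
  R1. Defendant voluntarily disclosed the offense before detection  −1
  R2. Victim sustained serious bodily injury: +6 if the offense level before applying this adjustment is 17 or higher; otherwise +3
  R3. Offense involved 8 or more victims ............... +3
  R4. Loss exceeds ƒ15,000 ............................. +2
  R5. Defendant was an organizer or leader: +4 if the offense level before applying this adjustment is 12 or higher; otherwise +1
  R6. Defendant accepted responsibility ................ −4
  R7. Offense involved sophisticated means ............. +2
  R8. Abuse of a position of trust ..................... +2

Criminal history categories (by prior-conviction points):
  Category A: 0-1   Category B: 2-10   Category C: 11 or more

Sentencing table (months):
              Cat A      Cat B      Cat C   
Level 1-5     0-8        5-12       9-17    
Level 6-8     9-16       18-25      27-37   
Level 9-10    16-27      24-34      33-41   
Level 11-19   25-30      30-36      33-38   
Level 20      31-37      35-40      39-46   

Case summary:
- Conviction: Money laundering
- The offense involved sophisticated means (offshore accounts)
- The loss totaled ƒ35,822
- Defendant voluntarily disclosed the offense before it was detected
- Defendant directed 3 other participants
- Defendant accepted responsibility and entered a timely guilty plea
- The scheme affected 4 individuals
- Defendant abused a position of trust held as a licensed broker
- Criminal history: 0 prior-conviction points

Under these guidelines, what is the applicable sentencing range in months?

Base offense level for money laundering: 4.
R1 applies: 4 − 1 = 3.
R2 does not apply.
R4 applies: 3 + 2 = 5.
R5 applies (level before this adjustment is 5 < 12, so +1): 5 + 1 = 6.
R6 applies: 6 − 4 = 2.
R7 applies: 2 + 2 = 4.
R8 applies: 4 + 2 = 6.
Final offense level: 6.
Criminal history: 0 prior points → Category A (0-1).
Level 6 falls in the 6-8 band.
Grid: Level 6-8 × Category A = 9-16 months.

9-16 months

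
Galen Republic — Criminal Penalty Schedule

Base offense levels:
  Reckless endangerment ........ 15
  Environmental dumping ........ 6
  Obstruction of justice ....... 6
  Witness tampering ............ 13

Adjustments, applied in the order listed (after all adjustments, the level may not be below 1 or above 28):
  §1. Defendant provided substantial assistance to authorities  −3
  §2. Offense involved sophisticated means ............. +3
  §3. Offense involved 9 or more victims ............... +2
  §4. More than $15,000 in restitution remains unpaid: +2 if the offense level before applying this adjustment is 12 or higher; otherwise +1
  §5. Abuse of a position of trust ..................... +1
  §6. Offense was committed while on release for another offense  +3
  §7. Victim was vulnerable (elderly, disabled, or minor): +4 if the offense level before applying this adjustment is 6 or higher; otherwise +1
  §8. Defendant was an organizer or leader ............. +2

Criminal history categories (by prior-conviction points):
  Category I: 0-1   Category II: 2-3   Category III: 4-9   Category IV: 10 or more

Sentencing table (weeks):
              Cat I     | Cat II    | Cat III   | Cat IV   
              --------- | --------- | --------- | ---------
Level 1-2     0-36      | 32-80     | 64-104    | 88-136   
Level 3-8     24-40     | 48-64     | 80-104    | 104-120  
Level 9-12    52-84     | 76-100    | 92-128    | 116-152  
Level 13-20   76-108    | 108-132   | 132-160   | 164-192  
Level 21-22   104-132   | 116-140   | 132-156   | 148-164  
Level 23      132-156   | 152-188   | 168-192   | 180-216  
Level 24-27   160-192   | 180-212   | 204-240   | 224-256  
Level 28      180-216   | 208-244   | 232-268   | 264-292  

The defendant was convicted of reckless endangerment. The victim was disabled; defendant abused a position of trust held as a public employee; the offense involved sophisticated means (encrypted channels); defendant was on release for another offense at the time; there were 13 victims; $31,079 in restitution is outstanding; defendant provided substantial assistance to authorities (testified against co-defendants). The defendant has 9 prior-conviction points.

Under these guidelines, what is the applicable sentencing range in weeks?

Base offense level for reckless endangerment: 15.
§1 applies: 15 − 3 = 12.
§2 applies: 12 + 3 = 15.
§3 applies: 15 + 2 = 17.
§4 applies (level before this adjustment is 17 ≥ 12, so +2): 17 + 2 = 19.
§5 applies: 19 + 1 = 20.
§6 applies: 20 + 3 = 23.
§7 applies (level before this adjustment is 23 ≥ 6, so +4): 23 + 4 = 27.
§8 does not apply.
Final offense level: 27.
Criminal history: 9 prior points → Category III (4-9).
Level 27 falls in the 24-27 band.
Grid: Level 24-27 × Category III = 204-240 weeks.

204-240 weeks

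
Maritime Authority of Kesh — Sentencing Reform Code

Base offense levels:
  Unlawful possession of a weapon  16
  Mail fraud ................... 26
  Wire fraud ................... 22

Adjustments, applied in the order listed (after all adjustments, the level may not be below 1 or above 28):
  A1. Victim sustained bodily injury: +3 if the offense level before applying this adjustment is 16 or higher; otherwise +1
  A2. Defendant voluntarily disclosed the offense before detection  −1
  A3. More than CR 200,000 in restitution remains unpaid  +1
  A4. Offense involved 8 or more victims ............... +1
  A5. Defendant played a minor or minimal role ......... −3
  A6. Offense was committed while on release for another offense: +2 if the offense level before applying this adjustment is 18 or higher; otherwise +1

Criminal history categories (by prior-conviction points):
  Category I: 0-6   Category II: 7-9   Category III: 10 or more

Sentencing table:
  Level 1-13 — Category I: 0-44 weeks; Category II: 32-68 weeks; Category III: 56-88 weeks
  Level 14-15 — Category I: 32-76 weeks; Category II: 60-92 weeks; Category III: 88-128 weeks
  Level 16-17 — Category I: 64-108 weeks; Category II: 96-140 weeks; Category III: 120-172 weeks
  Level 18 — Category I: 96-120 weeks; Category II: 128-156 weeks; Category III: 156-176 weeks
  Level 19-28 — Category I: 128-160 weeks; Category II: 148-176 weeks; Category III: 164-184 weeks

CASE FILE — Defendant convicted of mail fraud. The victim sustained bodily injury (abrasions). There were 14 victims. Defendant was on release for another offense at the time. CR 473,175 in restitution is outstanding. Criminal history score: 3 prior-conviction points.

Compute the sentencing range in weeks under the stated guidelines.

Base offense level for mail fraud: 26.
A1 applies (level before this adjustment is 26 ≥ 16, so +3): 26 + 3 = 29.
A2 does not apply.
A3 applies: 29 + 1 = 30.
A4 applies: 30 + 1 = 31.
A6 applies (level before this adjustment is 31 ≥ 18, so +2): 31 + 2 = 33.
Level 33 exceeds the maximum of 28; capped at 28.
Final offense level: 28.
Criminal history: 3 prior points → Category I (0-6).
Level 28 falls in the 19-28 band.
Grid: Level 19-28 × Category I = 128-160 weeks.

128-160 weeks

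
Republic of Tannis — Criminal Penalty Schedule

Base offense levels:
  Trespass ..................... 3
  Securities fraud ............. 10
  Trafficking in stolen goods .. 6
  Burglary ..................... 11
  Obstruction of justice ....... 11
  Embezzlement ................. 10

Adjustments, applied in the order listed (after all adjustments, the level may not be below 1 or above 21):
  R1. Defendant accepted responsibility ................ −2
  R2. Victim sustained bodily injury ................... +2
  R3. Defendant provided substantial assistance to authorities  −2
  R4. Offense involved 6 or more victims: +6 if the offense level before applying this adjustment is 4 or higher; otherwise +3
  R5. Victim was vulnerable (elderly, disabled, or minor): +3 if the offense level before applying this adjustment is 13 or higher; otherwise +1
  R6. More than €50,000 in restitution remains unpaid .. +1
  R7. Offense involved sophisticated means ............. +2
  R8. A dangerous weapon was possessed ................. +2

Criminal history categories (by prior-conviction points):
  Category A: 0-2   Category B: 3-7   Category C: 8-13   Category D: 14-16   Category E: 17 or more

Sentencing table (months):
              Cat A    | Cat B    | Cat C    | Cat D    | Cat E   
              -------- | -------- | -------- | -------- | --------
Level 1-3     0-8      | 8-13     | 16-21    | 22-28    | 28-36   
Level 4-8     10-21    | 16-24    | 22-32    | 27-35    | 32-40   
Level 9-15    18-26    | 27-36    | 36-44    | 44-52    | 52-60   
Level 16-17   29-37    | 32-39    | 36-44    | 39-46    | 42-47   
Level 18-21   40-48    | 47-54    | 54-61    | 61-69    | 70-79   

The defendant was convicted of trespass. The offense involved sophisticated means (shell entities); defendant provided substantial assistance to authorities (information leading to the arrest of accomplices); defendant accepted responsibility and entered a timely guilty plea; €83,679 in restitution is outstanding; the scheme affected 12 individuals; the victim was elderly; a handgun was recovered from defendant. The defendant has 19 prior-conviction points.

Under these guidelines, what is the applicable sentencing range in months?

Base offense level for trespass: 3.
R1 applies: 3 − 2 = 1.
R3 applies: 1 − 2 = -1.
R4 applies (level before this adjustment is -1 < 4, so +3): -1 + 3 = 2.
R5 applies (level before this adjustment is 2 < 13, so +1): 2 + 1 = 3.
R6 applies: 3 + 1 = 4.
R7 applies: 4 + 2 = 6.
R8 applies: 6 + 2 = 8.
Final offense level: 8.
Criminal history: 19 prior points → Category E (17+).
Level 8 falls in the 4-8 band.
Grid: Level 4-8 × Category E = 32-40 months.

32-40 months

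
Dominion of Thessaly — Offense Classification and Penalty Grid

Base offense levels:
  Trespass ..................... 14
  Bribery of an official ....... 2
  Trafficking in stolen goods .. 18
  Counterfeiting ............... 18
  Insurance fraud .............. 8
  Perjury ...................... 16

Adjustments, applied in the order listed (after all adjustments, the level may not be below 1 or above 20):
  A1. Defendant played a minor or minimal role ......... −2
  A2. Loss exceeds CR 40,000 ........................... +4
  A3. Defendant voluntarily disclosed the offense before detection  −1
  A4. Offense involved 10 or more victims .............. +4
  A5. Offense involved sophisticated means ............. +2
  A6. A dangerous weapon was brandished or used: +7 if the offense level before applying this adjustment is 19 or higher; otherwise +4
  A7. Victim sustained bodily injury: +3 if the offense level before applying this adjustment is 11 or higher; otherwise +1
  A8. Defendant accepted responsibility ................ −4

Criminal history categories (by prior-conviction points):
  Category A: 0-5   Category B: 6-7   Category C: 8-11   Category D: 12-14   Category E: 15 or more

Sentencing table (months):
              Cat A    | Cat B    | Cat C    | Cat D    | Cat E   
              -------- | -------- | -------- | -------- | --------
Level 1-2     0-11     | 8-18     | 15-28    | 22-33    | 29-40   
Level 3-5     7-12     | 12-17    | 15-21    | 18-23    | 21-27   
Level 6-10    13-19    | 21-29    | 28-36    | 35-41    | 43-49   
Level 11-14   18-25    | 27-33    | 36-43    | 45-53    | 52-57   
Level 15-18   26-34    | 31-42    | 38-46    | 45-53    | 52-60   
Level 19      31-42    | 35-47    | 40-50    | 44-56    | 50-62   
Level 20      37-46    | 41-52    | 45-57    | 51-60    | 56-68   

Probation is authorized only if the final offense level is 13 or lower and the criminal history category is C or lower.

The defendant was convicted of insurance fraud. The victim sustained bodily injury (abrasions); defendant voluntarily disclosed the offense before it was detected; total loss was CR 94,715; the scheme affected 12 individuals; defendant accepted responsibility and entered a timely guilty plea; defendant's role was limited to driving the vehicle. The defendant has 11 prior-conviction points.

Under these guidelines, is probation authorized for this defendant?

Yes

Base offense level for insurance fraud: 8.
A1 applies: 8 − 2 = 6.
A2 applies: 6 + 4 = 10.
A3 applies: 10 − 1 = 9.
A4 applies: 9 + 4 = 13.
A7 applies (level before this adjustment is 13 ≥ 11, so +3): 13 + 3 = 16.
A8 applies: 16 − 4 = 12.
Final offense level: 12.
Criminal history: 11 prior points → Category C (8-11).
Level 12 falls in the 11-14 band.
Grid: Level 11-14 × Category C = 36-43 months.
Probation check: level 12 ≤ 13 and category C ≤ C → eligible.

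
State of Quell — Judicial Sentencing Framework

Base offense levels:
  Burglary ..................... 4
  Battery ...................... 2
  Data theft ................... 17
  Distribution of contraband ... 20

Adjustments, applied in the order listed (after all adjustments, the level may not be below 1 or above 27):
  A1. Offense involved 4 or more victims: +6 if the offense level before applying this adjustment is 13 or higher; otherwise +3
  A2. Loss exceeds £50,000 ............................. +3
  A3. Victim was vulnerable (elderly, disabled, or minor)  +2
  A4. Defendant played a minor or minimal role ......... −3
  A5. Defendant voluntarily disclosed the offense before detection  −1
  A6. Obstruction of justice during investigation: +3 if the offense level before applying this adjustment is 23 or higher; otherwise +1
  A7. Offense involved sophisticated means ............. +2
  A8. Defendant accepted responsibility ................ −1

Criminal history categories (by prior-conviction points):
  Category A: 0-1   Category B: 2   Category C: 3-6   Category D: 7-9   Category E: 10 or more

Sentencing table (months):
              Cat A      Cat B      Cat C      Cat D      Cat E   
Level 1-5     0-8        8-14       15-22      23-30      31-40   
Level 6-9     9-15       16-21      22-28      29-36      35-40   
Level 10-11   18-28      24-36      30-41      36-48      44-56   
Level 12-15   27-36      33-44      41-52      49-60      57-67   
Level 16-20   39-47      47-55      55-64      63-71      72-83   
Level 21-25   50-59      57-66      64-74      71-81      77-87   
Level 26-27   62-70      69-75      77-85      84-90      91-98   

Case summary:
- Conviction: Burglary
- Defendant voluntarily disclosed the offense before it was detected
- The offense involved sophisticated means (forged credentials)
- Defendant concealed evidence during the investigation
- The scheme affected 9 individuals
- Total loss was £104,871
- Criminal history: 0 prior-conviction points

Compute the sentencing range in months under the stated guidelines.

27-36 months

Base offense level for burglary: 4.
A1 applies (level before this adjustment is 4 < 13, so +3): 4 + 3 = 7.
A2 applies: 7 + 3 = 10.
A5 applies: 10 − 1 = 9.
A6 applies (level before this adjustment is 9 < 23, so +1): 9 + 1 = 10.
A7 applies: 10 + 2 = 12.
Final offense level: 12.
Criminal history: 0 prior points → Category A (0-1).
Level 12 falls in the 12-15 band.
Grid: Level 12-15 × Category A = 27-36 months.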